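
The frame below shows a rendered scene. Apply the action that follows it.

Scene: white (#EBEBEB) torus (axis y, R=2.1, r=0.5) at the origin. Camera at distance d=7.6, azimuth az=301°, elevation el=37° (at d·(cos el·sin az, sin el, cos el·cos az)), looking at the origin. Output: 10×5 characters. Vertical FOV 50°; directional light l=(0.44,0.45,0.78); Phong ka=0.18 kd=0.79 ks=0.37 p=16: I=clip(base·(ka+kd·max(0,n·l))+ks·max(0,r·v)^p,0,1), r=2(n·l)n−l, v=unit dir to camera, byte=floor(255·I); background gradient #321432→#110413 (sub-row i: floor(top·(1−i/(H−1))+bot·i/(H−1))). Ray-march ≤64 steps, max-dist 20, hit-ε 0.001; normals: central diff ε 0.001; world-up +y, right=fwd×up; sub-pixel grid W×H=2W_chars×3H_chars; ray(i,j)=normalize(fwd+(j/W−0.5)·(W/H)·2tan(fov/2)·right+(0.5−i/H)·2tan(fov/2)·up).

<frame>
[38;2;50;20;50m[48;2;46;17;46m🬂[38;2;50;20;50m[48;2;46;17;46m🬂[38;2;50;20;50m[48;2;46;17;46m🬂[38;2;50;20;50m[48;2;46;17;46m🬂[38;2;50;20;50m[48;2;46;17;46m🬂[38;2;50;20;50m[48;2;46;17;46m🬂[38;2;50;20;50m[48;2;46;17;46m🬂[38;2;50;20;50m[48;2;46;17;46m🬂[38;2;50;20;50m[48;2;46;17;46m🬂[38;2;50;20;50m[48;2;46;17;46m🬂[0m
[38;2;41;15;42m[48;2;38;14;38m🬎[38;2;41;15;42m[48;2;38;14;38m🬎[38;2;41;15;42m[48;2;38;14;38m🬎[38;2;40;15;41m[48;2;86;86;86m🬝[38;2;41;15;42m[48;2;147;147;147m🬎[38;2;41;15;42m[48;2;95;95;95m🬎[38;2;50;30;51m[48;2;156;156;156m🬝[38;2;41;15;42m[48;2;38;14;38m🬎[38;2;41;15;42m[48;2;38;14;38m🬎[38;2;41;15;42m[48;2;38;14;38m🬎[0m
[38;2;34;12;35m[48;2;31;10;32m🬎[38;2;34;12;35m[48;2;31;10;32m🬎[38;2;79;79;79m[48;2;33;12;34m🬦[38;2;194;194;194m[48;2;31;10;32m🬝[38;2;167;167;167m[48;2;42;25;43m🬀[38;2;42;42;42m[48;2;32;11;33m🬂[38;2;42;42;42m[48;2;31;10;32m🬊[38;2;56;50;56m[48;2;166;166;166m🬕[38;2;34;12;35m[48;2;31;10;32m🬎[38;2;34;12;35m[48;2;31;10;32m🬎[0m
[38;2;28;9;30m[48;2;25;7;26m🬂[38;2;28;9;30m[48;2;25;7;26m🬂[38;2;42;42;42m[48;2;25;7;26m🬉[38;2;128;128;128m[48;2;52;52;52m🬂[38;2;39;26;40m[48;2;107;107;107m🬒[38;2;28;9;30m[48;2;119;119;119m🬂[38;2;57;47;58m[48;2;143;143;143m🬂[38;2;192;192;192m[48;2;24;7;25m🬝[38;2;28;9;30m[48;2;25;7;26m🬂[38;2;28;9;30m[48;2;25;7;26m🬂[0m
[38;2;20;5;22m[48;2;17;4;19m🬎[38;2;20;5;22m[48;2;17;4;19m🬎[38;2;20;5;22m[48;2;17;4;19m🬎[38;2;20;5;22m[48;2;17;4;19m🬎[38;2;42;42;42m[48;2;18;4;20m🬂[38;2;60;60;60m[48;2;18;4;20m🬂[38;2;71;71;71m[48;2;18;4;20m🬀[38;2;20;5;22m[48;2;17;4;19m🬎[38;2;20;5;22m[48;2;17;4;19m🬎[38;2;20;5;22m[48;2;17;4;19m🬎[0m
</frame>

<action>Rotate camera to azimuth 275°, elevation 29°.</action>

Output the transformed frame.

<frame>
[38;2;50;20;50m[48;2;46;17;46m🬂[38;2;50;20;50m[48;2;46;17;46m🬂[38;2;50;20;50m[48;2;46;17;46m🬂[38;2;50;20;50m[48;2;46;17;46m🬂[38;2;50;20;50m[48;2;46;17;46m🬂[38;2;50;20;50m[48;2;46;17;46m🬂[38;2;50;20;50m[48;2;46;17;46m🬂[38;2;50;20;50m[48;2;46;17;46m🬂[38;2;50;20;50m[48;2;46;17;46m🬂[38;2;50;20;50m[48;2;46;17;46m🬂[0m
[38;2;41;15;42m[48;2;38;14;38m🬎[38;2;41;15;42m[48;2;38;14;38m🬎[38;2;41;15;42m[48;2;38;14;38m🬎[38;2;41;15;42m[48;2;38;14;38m🬎[38;2;40;15;41m[48;2;125;125;125m🬝[38;2;41;15;42m[48;2;121;121;121m🬎[38;2;41;15;42m[48;2;38;14;38m🬎[38;2;41;15;42m[48;2;38;14;38m🬎[38;2;41;15;42m[48;2;38;14;38m🬎[38;2;41;15;42m[48;2;38;14;38m🬎[0m
[38;2;34;12;35m[48;2;31;10;32m🬎[38;2;34;12;35m[48;2;31;10;32m🬎[38;2;86;86;86m[48;2;36;19;37m🬇[38;2;172;172;172m[48;2;31;10;32m🬝[38;2;121;121;121m[48;2;35;18;35m🬀[38;2;42;42;42m[48;2;32;11;33m🬂[38;2;42;42;42m[48;2;31;10;32m🬊[38;2;75;69;75m[48;2;186;186;186m🬕[38;2;34;12;35m[48;2;31;10;32m🬎[38;2;34;12;35m[48;2;31;10;32m🬎[0m
[38;2;28;9;30m[48;2;25;7;26m🬂[38;2;28;9;30m[48;2;25;7;26m🬂[38;2;42;42;42m[48;2;25;7;26m🬉[38;2;89;89;89m[48;2;38;35;38m🬁[38;2;133;133;133m[48;2;43;43;43m🬂[38;2;137;137;137m[48;2;56;56;56m🬂[38;2;115;115;115m[48;2;55;55;55m🬊[38;2;171;171;171m[48;2;57;49;58m🬂[38;2;28;9;30m[48;2;25;7;26m🬂[38;2;28;9;30m[48;2;25;7;26m🬂[0m
[38;2;20;5;22m[48;2;17;4;19m🬎[38;2;20;5;22m[48;2;17;4;19m🬎[38;2;20;5;22m[48;2;17;4;19m🬎[38;2;20;5;22m[48;2;17;4;19m🬎[38;2;20;5;22m[48;2;17;4;19m🬎[38;2;20;5;22m[48;2;17;4;19m🬎[38;2;20;5;22m[48;2;17;4;19m🬎[38;2;20;5;22m[48;2;17;4;19m🬎[38;2;20;5;22m[48;2;17;4;19m🬎[38;2;20;5;22m[48;2;17;4;19m🬎[0m
</frame>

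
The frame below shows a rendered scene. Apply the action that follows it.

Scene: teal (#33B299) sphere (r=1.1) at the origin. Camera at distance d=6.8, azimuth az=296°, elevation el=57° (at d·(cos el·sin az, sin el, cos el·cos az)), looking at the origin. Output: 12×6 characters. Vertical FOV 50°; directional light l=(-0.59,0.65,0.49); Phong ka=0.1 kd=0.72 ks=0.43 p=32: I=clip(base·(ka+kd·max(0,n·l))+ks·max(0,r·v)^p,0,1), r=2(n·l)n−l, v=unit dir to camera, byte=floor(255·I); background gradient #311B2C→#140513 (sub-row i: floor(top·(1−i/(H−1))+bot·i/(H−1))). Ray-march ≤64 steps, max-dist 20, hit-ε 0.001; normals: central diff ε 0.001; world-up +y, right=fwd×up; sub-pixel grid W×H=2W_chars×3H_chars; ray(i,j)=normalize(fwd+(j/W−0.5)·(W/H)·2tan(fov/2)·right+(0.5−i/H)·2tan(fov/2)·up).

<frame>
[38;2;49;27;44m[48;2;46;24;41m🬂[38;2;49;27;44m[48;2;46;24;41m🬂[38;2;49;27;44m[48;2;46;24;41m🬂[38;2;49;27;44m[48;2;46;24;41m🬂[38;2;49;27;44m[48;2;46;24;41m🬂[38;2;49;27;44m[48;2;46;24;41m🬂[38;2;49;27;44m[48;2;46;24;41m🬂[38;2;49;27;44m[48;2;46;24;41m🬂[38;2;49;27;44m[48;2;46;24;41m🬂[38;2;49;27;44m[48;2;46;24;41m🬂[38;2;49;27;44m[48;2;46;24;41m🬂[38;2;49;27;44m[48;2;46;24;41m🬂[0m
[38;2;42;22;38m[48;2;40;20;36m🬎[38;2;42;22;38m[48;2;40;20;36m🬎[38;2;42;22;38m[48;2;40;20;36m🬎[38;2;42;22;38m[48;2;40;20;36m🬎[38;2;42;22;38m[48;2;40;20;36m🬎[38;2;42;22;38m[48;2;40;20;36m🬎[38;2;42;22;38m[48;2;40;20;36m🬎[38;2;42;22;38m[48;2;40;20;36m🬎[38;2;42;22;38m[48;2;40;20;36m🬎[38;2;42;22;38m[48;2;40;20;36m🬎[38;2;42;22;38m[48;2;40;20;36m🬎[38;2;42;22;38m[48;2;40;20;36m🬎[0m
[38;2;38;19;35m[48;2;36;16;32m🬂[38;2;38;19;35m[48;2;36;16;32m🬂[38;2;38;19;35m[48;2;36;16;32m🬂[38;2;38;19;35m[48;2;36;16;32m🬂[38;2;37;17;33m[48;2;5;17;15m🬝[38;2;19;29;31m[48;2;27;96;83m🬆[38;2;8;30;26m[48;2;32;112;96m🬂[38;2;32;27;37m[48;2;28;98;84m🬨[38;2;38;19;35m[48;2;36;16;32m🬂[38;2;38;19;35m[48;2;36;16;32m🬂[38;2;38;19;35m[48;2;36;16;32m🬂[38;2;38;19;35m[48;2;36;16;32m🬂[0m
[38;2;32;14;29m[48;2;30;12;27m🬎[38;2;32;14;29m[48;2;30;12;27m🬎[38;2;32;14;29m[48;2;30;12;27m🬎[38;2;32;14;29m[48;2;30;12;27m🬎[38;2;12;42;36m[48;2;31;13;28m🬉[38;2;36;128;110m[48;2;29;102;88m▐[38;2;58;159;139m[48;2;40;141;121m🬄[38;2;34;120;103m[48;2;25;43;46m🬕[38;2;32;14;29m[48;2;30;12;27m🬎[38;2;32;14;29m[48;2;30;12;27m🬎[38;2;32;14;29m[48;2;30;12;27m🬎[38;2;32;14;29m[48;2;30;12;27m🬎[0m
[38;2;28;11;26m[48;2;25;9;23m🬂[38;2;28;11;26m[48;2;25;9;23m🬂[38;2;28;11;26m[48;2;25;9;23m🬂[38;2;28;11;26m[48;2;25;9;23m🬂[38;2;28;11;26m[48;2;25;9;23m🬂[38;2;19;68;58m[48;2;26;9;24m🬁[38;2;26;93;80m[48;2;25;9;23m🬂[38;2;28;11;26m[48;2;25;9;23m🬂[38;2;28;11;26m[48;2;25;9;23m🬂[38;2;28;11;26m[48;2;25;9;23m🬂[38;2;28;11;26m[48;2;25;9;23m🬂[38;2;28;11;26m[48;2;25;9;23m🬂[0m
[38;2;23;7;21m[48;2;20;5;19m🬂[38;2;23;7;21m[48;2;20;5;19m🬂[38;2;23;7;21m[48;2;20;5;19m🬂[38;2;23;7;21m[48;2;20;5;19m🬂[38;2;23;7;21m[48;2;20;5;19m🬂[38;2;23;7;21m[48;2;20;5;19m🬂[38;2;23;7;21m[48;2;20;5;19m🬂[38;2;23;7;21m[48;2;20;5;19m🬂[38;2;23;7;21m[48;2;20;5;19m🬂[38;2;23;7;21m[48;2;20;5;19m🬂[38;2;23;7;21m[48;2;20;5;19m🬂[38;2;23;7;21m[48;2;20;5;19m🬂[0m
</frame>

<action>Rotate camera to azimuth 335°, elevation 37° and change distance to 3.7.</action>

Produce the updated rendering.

<frame>
[38;2;49;27;44m[48;2;46;24;41m🬂[38;2;49;27;44m[48;2;46;24;41m🬂[38;2;49;27;44m[48;2;46;24;41m🬂[38;2;49;27;44m[48;2;46;24;41m🬂[38;2;49;27;44m[48;2;46;24;41m🬂[38;2;49;27;44m[48;2;46;24;41m🬂[38;2;49;27;44m[48;2;46;24;41m🬂[38;2;49;27;44m[48;2;46;24;41m🬂[38;2;49;27;44m[48;2;46;24;41m🬂[38;2;49;27;44m[48;2;46;24;41m🬂[38;2;49;27;44m[48;2;46;24;41m🬂[38;2;49;27;44m[48;2;46;24;41m🬂[0m
[38;2;42;22;38m[48;2;40;20;36m🬎[38;2;42;22;38m[48;2;40;20;36m🬎[38;2;42;22;38m[48;2;40;20;36m🬎[38;2;42;22;38m[48;2;40;20;36m🬎[38;2;42;22;38m[48;2;33;118;102m🬆[38;2;43;23;39m[48;2;35;125;107m🬂[38;2;32;48;51m[48;2;33;117;101m🬂[38;2;43;23;39m[48;2;26;92;79m🬂[38;2;20;71;61m[48;2;42;21;38m🬏[38;2;42;22;38m[48;2;40;20;36m🬎[38;2;42;22;38m[48;2;40;20;36m🬎[38;2;42;22;38m[48;2;40;20;36m🬎[0m
[38;2;38;19;35m[48;2;36;16;32m🬂[38;2;38;19;35m[48;2;36;16;32m🬂[38;2;38;19;35m[48;2;36;16;32m🬂[38;2;36;17;33m[48;2;36;126;108m▌[38;2;39;137;117m[48;2;41;143;123m🬂[38;2;44;146;126m[48;2;111;214;194m🬝[38;2;37;133;114m[48;2;51;151;131m🬬[38;2;31;111;95m[48;2;34;122;105m▐[38;2;17;62;53m[48;2;25;90;77m🬉[38;2;38;19;35m[48;2;36;16;32m🬂[38;2;38;19;35m[48;2;36;16;32m🬂[38;2;38;19;35m[48;2;36;16;32m🬂[0m
[38;2;32;14;29m[48;2;30;12;27m🬎[38;2;32;14;29m[48;2;30;12;27m🬎[38;2;32;14;29m[48;2;30;12;27m🬎[38;2;34;122;104m[48;2;30;13;28m🬨[38;2;40;143;122m[48;2;38;135;116m🬎[38;2;149;251;231m[48;2;49;149;129m🬁[38;2;57;156;137m[48;2;37;131;112m🬀[38;2;34;121;103m[48;2;31;109;94m▌[38;2;26;94;81m[48;2;20;71;61m▌[38;2;6;22;19m[48;2;31;13;28m🬀[38;2;32;14;29m[48;2;30;12;27m🬎[38;2;32;14;29m[48;2;30;12;27m🬎[0m
[38;2;28;11;26m[48;2;25;9;23m🬂[38;2;28;11;26m[48;2;25;9;23m🬂[38;2;28;11;26m[48;2;25;9;23m🬂[38;2;29;104;89m[48;2;26;9;24m🬁[38;2;31;111;96m[48;2;25;8;23m🬬[38;2;35;124;106m[48;2;28;100;85m🬎[38;2;32;115;99m[48;2;26;93;80m🬎[38;2;27;96;82m[48;2;17;63;54m🬎[38;2;19;67;57m[48;2;22;17;26m🬄[38;2;28;11;26m[48;2;25;9;23m🬂[38;2;28;11;26m[48;2;25;9;23m🬂[38;2;28;11;26m[48;2;25;9;23m🬂[0m
[38;2;23;7;21m[48;2;20;5;19m🬂[38;2;23;7;21m[48;2;20;5;19m🬂[38;2;23;7;21m[48;2;20;5;19m🬂[38;2;23;7;21m[48;2;20;5;19m🬂[38;2;23;7;21m[48;2;20;5;19m🬂[38;2;23;7;21m[48;2;20;5;19m🬂[38;2;14;49;42m[48;2;21;5;19m🬀[38;2;23;7;21m[48;2;20;5;19m🬂[38;2;23;7;21m[48;2;20;5;19m🬂[38;2;23;7;21m[48;2;20;5;19m🬂[38;2;23;7;21m[48;2;20;5;19m🬂[38;2;23;7;21m[48;2;20;5;19m🬂[0m
</frame>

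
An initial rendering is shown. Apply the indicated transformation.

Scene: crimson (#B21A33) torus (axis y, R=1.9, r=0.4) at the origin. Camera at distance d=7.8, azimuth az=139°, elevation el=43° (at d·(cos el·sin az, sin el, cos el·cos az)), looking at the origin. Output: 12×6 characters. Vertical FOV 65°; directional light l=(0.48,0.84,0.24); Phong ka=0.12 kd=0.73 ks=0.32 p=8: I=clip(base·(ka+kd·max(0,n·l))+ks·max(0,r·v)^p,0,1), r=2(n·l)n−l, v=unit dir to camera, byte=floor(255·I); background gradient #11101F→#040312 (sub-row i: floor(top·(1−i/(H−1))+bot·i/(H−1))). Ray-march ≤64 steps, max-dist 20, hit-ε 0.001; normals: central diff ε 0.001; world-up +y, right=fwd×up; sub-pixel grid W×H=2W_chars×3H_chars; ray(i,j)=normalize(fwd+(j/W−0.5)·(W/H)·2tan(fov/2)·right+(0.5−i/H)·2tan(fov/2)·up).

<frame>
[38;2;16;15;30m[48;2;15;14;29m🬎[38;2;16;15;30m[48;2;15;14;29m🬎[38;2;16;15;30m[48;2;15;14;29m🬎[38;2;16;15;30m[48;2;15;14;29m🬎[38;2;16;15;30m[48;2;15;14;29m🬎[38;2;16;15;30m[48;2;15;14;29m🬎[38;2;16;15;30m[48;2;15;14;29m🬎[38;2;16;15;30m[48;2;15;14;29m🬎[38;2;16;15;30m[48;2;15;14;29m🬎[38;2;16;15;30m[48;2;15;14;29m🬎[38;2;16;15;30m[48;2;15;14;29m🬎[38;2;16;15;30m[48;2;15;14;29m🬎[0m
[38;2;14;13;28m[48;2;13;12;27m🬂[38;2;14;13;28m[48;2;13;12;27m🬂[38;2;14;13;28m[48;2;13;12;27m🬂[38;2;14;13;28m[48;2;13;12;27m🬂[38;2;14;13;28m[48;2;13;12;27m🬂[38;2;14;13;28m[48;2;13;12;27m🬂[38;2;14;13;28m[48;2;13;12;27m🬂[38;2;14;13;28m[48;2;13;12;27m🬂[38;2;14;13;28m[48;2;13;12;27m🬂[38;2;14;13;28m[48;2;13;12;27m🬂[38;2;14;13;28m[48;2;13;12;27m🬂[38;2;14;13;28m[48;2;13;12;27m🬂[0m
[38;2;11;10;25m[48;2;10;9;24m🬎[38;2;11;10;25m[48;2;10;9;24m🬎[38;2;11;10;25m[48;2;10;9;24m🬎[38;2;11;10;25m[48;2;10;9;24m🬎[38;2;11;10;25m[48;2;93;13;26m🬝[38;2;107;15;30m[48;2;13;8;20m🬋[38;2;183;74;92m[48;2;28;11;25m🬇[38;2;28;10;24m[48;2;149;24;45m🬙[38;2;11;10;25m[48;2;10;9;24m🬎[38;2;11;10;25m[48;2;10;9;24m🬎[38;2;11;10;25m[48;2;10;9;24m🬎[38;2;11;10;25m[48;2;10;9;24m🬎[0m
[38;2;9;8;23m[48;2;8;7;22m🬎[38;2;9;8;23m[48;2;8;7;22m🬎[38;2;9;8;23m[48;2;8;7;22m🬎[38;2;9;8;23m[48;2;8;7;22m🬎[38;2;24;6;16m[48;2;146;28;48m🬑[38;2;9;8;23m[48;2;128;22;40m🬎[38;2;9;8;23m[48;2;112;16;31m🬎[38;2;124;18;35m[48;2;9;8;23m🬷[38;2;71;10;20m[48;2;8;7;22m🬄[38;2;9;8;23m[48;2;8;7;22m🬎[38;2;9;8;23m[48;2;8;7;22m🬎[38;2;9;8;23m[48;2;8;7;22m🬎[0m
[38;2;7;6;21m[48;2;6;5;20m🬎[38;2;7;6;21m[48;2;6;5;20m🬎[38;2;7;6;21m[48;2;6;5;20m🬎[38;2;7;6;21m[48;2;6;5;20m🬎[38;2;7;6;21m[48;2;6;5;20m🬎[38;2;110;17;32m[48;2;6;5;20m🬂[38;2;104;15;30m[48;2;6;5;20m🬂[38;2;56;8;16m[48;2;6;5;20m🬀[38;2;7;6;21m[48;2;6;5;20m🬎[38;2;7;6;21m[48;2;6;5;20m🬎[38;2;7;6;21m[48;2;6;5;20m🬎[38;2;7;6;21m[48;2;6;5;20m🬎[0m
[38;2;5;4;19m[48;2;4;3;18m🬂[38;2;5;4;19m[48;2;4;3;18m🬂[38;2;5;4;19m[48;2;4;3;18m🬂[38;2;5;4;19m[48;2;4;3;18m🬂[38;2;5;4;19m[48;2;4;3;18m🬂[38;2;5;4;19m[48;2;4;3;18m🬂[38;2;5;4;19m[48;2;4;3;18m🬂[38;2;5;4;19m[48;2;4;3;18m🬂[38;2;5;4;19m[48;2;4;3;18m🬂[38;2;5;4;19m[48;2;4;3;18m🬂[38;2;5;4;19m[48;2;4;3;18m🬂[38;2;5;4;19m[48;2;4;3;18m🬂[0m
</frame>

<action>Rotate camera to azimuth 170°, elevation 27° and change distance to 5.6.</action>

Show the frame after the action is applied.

<frame>
[38;2;16;15;30m[48;2;15;14;29m🬎[38;2;16;15;30m[48;2;15;14;29m🬎[38;2;16;15;30m[48;2;15;14;29m🬎[38;2;16;15;30m[48;2;15;14;29m🬎[38;2;16;15;30m[48;2;15;14;29m🬎[38;2;16;15;30m[48;2;15;14;29m🬎[38;2;16;15;30m[48;2;15;14;29m🬎[38;2;16;15;30m[48;2;15;14;29m🬎[38;2;16;15;30m[48;2;15;14;29m🬎[38;2;16;15;30m[48;2;15;14;29m🬎[38;2;16;15;30m[48;2;15;14;29m🬎[38;2;16;15;30m[48;2;15;14;29m🬎[0m
[38;2;14;13;28m[48;2;13;12;27m🬂[38;2;14;13;28m[48;2;13;12;27m🬂[38;2;14;13;28m[48;2;13;12;27m🬂[38;2;14;13;28m[48;2;13;12;27m🬂[38;2;14;13;28m[48;2;13;12;27m🬂[38;2;14;13;28m[48;2;13;12;27m🬂[38;2;14;13;28m[48;2;13;12;27m🬂[38;2;14;13;28m[48;2;13;12;27m🬂[38;2;14;13;28m[48;2;13;12;27m🬂[38;2;14;13;28m[48;2;13;12;27m🬂[38;2;14;13;28m[48;2;13;12;27m🬂[38;2;14;13;28m[48;2;13;12;27m🬂[0m
[38;2;11;10;25m[48;2;10;9;24m🬎[38;2;11;10;25m[48;2;10;9;24m🬎[38;2;11;10;25m[48;2;10;9;24m🬎[38;2;11;10;25m[48;2;138;21;40m🬝[38;2;23;8;20m[48;2;126;19;37m🬴[38;2;16;7;16m[48;2;84;14;26m🬰[38;2;141;54;68m[48;2;30;9;18m🬇[38;2;38;10;22m[48;2;154;44;62m🬰[38;2;11;10;25m[48;2;137;22;42m🬎[38;2;11;10;25m[48;2;10;9;24m🬎[38;2;11;10;25m[48;2;10;9;24m🬎[38;2;11;10;25m[48;2;10;9;24m🬎[0m
[38;2;9;8;23m[48;2;8;7;22m🬎[38;2;9;8;23m[48;2;8;7;22m🬎[38;2;9;8;23m[48;2;8;7;22m🬎[38;2;133;25;42m[48;2;51;7;14m🬬[38;2;41;9;22m[48;2;189;84;101m🬎[38;2;9;8;23m[48;2;150;41;59m🬎[38;2;9;8;23m[48;2;131;22;40m🬎[38;2;9;8;23m[48;2;113;17;33m🬎[38;2;125;18;35m[48;2;61;8;17m🬎[38;2;39;5;11m[48;2;12;6;18m🬄[38;2;9;8;23m[48;2;8;7;22m🬎[38;2;9;8;23m[48;2;8;7;22m🬎[0m
[38;2;7;6;21m[48;2;6;5;20m🬎[38;2;7;6;21m[48;2;6;5;20m🬎[38;2;7;6;21m[48;2;6;5;20m🬎[38;2;38;5;11m[48;2;6;5;20m🬁[38;2;76;11;21m[48;2;10;4;16m🬂[38;2;87;14;26m[48;2;13;4;13m🬂[38;2;78;11;22m[48;2;13;4;13m🬂[38;2;51;7;14m[48;2;13;4;13m🬂[38;2;21;3;6m[48;2;6;5;20m🬂[38;2;7;6;21m[48;2;6;5;20m🬎[38;2;7;6;21m[48;2;6;5;20m🬎[38;2;7;6;21m[48;2;6;5;20m🬎[0m
[38;2;5;4;19m[48;2;4;3;18m🬂[38;2;5;4;19m[48;2;4;3;18m🬂[38;2;5;4;19m[48;2;4;3;18m🬂[38;2;5;4;19m[48;2;4;3;18m🬂[38;2;5;4;19m[48;2;4;3;18m🬂[38;2;5;4;19m[48;2;4;3;18m🬂[38;2;5;4;19m[48;2;4;3;18m🬂[38;2;5;4;19m[48;2;4;3;18m🬂[38;2;5;4;19m[48;2;4;3;18m🬂[38;2;5;4;19m[48;2;4;3;18m🬂[38;2;5;4;19m[48;2;4;3;18m🬂[38;2;5;4;19m[48;2;4;3;18m🬂[0m
</frame>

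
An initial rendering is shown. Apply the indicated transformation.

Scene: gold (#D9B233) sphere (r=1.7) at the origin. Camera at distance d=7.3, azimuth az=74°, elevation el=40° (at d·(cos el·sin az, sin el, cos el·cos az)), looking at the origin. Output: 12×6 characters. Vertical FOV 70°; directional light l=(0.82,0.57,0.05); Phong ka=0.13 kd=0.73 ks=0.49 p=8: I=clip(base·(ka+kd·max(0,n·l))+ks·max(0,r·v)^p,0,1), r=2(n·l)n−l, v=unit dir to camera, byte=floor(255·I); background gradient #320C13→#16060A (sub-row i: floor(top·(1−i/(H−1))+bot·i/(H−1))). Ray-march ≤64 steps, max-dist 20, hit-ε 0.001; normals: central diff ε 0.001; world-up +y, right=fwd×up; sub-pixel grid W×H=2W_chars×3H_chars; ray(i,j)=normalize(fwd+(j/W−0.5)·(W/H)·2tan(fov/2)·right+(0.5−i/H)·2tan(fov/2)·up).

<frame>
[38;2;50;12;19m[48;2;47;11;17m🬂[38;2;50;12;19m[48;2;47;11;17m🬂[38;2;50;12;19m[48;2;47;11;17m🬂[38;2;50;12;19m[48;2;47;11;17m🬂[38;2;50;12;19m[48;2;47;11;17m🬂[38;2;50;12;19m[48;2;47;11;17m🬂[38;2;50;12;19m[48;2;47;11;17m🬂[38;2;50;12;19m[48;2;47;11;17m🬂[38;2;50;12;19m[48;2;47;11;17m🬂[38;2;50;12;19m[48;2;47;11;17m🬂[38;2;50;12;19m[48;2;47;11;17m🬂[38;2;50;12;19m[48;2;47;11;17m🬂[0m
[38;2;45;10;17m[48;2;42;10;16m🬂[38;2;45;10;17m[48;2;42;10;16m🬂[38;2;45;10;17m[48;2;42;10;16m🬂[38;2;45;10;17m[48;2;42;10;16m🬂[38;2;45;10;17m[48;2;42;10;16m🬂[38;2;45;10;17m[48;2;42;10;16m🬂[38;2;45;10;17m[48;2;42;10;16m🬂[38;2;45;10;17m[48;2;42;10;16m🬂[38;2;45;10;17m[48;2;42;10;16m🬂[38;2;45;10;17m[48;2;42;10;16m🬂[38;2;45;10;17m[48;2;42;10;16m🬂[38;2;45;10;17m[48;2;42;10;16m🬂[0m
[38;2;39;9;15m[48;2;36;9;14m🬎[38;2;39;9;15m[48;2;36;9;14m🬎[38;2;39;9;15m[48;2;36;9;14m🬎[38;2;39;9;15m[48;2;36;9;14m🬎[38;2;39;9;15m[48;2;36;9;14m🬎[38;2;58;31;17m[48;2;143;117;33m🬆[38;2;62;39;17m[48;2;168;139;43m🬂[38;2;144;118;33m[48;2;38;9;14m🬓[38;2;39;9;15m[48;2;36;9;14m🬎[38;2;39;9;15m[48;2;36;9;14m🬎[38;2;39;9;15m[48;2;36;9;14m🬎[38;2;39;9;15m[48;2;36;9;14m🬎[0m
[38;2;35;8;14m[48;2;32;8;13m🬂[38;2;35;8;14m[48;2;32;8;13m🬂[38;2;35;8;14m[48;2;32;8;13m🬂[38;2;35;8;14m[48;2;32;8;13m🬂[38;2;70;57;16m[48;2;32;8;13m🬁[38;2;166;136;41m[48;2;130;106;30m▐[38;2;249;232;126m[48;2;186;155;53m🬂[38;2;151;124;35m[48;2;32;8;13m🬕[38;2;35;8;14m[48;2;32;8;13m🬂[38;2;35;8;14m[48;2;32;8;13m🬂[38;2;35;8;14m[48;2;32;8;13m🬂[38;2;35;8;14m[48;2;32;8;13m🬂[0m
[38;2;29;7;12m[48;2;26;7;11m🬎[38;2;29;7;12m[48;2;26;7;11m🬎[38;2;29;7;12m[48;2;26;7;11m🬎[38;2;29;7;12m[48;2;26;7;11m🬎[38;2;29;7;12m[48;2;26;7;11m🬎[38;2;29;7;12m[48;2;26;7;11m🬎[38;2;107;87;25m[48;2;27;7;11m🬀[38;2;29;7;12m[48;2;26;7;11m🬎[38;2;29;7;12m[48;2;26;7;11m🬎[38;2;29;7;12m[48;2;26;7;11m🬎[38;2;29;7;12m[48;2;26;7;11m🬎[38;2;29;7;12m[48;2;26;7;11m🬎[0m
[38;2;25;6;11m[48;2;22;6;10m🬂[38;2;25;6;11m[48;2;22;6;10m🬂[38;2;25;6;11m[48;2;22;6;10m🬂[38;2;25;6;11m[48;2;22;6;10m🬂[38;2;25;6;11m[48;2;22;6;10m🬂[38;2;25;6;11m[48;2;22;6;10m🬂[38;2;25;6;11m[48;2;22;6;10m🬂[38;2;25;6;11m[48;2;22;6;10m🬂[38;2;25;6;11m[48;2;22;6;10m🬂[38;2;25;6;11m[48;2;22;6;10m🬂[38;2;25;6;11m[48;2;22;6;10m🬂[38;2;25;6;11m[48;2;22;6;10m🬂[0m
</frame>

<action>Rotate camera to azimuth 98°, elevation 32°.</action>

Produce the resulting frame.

<frame>
[38;2;50;12;19m[48;2;47;11;17m🬂[38;2;50;12;19m[48;2;47;11;17m🬂[38;2;50;12;19m[48;2;47;11;17m🬂[38;2;50;12;19m[48;2;47;11;17m🬂[38;2;50;12;19m[48;2;47;11;17m🬂[38;2;50;12;19m[48;2;47;11;17m🬂[38;2;50;12;19m[48;2;47;11;17m🬂[38;2;50;12;19m[48;2;47;11;17m🬂[38;2;50;12;19m[48;2;47;11;17m🬂[38;2;50;12;19m[48;2;47;11;17m🬂[38;2;50;12;19m[48;2;47;11;17m🬂[38;2;50;12;19m[48;2;47;11;17m🬂[0m
[38;2;45;10;17m[48;2;42;10;16m🬂[38;2;45;10;17m[48;2;42;10;16m🬂[38;2;45;10;17m[48;2;42;10;16m🬂[38;2;45;10;17m[48;2;42;10;16m🬂[38;2;45;10;17m[48;2;42;10;16m🬂[38;2;45;10;17m[48;2;42;10;16m🬂[38;2;45;10;17m[48;2;42;10;16m🬂[38;2;45;10;17m[48;2;42;10;16m🬂[38;2;45;10;17m[48;2;42;10;16m🬂[38;2;45;10;17m[48;2;42;10;16m🬂[38;2;45;10;17m[48;2;42;10;16m🬂[38;2;45;10;17m[48;2;42;10;16m🬂[0m
[38;2;39;9;15m[48;2;36;9;14m🬎[38;2;39;9;15m[48;2;36;9;14m🬎[38;2;39;9;15m[48;2;36;9;14m🬎[38;2;39;9;15m[48;2;36;9;14m🬎[38;2;39;9;15m[48;2;36;9;14m🬎[38;2;40;9;15m[48;2;166;136;41m🬂[38;2;72;47;19m[48;2;174;144;47m🬂[38;2;124;101;28m[48;2;38;9;14m🬓[38;2;39;9;15m[48;2;36;9;14m🬎[38;2;39;9;15m[48;2;36;9;14m🬎[38;2;39;9;15m[48;2;36;9;14m🬎[38;2;39;9;15m[48;2;36;9;14m🬎[0m
[38;2;35;8;14m[48;2;32;8;13m🬂[38;2;35;8;14m[48;2;32;8;13m🬂[38;2;35;8;14m[48;2;32;8;13m🬂[38;2;35;8;14m[48;2;32;8;13m🬂[38;2;119;98;28m[48;2;32;8;13m🬁[38;2;241;208;99m[48;2;160;131;38m🬁[38;2;255;255;153m[48;2;166;137;42m🬀[38;2;125;103;29m[48;2;45;25;14m▌[38;2;35;8;14m[48;2;32;8;13m🬂[38;2;35;8;14m[48;2;32;8;13m🬂[38;2;35;8;14m[48;2;32;8;13m🬂[38;2;35;8;14m[48;2;32;8;13m🬂[0m
[38;2;29;7;12m[48;2;26;7;11m🬎[38;2;29;7;12m[48;2;26;7;11m🬎[38;2;29;7;12m[48;2;26;7;11m🬎[38;2;29;7;12m[48;2;26;7;11m🬎[38;2;29;7;12m[48;2;26;7;11m🬎[38;2;29;7;12m[48;2;26;7;11m🬎[38;2;88;72;20m[48;2;27;7;11m🬀[38;2;29;7;12m[48;2;26;7;11m🬎[38;2;29;7;12m[48;2;26;7;11m🬎[38;2;29;7;12m[48;2;26;7;11m🬎[38;2;29;7;12m[48;2;26;7;11m🬎[38;2;29;7;12m[48;2;26;7;11m🬎[0m
[38;2;25;6;11m[48;2;22;6;10m🬂[38;2;25;6;11m[48;2;22;6;10m🬂[38;2;25;6;11m[48;2;22;6;10m🬂[38;2;25;6;11m[48;2;22;6;10m🬂[38;2;25;6;11m[48;2;22;6;10m🬂[38;2;25;6;11m[48;2;22;6;10m🬂[38;2;25;6;11m[48;2;22;6;10m🬂[38;2;25;6;11m[48;2;22;6;10m🬂[38;2;25;6;11m[48;2;22;6;10m🬂[38;2;25;6;11m[48;2;22;6;10m🬂[38;2;25;6;11m[48;2;22;6;10m🬂[38;2;25;6;11m[48;2;22;6;10m🬂[0m
</frame>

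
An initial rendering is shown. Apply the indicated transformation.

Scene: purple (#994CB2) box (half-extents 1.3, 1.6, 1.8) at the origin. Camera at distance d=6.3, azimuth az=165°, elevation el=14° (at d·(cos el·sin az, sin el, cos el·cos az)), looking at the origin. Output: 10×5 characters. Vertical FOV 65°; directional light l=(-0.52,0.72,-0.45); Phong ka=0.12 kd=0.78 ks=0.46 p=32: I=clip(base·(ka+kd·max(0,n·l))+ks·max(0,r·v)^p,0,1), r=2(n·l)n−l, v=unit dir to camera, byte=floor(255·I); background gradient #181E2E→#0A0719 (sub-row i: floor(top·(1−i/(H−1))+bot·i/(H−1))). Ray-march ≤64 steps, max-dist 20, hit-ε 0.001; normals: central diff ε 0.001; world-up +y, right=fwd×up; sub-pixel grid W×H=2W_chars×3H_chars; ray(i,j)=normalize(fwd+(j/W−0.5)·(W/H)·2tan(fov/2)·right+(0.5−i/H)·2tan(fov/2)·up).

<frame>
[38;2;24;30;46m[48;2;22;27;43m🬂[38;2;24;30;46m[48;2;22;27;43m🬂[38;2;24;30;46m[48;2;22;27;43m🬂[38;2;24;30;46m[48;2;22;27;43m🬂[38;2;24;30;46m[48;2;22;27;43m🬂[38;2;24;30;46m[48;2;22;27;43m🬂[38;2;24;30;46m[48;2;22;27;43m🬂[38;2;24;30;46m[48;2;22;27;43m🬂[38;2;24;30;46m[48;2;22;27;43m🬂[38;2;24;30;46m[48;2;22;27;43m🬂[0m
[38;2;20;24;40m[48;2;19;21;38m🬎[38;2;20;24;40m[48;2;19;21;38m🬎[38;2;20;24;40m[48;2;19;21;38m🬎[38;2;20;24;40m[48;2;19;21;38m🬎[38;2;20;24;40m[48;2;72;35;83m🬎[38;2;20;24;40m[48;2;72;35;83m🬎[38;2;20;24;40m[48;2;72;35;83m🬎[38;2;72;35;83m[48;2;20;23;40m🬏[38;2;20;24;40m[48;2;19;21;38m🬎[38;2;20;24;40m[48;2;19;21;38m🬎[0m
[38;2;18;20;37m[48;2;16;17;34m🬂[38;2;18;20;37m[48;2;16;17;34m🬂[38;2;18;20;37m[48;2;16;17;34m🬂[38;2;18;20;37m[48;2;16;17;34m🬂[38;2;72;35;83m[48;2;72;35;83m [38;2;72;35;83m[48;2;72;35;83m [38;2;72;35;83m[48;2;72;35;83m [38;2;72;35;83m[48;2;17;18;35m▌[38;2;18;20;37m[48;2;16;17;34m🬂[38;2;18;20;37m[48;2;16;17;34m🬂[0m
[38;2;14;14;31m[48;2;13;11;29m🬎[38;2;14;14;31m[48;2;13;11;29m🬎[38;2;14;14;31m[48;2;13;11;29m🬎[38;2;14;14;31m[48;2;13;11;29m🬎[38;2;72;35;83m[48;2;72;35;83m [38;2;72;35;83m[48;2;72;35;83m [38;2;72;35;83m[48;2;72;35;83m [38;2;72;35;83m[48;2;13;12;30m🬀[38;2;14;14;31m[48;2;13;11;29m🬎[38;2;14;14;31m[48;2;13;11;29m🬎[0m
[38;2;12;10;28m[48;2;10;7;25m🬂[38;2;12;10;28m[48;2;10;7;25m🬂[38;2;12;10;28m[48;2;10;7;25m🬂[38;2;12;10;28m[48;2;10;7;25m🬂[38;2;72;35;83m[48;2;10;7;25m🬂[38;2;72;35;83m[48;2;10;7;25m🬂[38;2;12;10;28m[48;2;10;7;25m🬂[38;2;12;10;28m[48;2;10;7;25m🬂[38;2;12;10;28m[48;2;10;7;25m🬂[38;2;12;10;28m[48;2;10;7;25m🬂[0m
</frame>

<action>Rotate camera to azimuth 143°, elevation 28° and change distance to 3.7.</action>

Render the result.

<frame>
[38;2;24;30;46m[48;2;22;27;43m🬂[38;2;23;28;44m[48;2;18;9;21m🬝[38;2;23;28;44m[48;2;18;9;21m🬬[38;2;24;30;46m[48;2;22;27;43m🬂[38;2;24;30;46m[48;2;22;27;43m🬂[38;2;24;30;46m[48;2;22;27;43m🬂[38;2;24;30;46m[48;2;22;27;43m🬂[38;2;24;30;46m[48;2;22;27;43m🬂[38;2;24;30;46m[48;2;22;27;43m🬂[38;2;24;30;46m[48;2;22;27;43m🬂[0m
[38;2;20;24;40m[48;2;19;21;38m🬎[38;2;20;24;40m[48;2;19;21;38m🬎[38;2;18;9;21m[48;2;18;9;21m [38;2;18;9;21m[48;2;18;9;21m [38;2;18;9;21m[48;2;18;9;21m [38;2;18;9;21m[48;2;82;40;95m▌[38;2;72;35;83m[48;2;72;35;83m [38;2;72;35;83m[48;2;72;35;83m [38;2;72;35;83m[48;2;72;35;83m [38;2;72;35;83m[48;2;72;35;83m [0m
[38;2;18;20;37m[48;2;16;17;34m🬂[38;2;18;20;37m[48;2;16;17;34m🬂[38;2;18;9;21m[48;2;16;17;34m🬨[38;2;18;9;21m[48;2;18;9;21m [38;2;18;9;21m[48;2;18;9;21m [38;2;18;9;21m[48;2;72;35;83m▌[38;2;72;35;83m[48;2;72;35;83m [38;2;72;35;83m[48;2;72;35;83m [38;2;72;35;83m[48;2;72;35;83m [38;2;72;35;83m[48;2;16;17;34m🬕[0m
[38;2;14;14;31m[48;2;13;11;29m🬎[38;2;14;14;31m[48;2;13;11;29m🬎[38;2;13;12;30m[48;2;18;9;21m🬺[38;2;18;9;21m[48;2;18;9;21m [38;2;18;9;21m[48;2;18;9;21m [38;2;18;9;21m[48;2;72;35;83m▌[38;2;72;35;83m[48;2;72;35;83m [38;2;72;35;83m[48;2;72;35;83m [38;2;72;35;83m[48;2;72;35;83m [38;2;14;14;31m[48;2;13;11;29m🬎[0m
[38;2;12;10;28m[48;2;10;7;25m🬂[38;2;12;10;28m[48;2;10;7;25m🬂[38;2;12;10;28m[48;2;10;7;25m🬂[38;2;10;8;26m[48;2;18;9;21m🬲[38;2;18;9;21m[48;2;18;9;21m [38;2;18;9;21m[48;2;72;35;83m▌[38;2;72;35;83m[48;2;72;35;83m [38;2;72;35;83m[48;2;72;35;83m [38;2;72;35;83m[48;2;10;8;26m🬄[38;2;12;10;28m[48;2;10;7;25m🬂[0m
</frame>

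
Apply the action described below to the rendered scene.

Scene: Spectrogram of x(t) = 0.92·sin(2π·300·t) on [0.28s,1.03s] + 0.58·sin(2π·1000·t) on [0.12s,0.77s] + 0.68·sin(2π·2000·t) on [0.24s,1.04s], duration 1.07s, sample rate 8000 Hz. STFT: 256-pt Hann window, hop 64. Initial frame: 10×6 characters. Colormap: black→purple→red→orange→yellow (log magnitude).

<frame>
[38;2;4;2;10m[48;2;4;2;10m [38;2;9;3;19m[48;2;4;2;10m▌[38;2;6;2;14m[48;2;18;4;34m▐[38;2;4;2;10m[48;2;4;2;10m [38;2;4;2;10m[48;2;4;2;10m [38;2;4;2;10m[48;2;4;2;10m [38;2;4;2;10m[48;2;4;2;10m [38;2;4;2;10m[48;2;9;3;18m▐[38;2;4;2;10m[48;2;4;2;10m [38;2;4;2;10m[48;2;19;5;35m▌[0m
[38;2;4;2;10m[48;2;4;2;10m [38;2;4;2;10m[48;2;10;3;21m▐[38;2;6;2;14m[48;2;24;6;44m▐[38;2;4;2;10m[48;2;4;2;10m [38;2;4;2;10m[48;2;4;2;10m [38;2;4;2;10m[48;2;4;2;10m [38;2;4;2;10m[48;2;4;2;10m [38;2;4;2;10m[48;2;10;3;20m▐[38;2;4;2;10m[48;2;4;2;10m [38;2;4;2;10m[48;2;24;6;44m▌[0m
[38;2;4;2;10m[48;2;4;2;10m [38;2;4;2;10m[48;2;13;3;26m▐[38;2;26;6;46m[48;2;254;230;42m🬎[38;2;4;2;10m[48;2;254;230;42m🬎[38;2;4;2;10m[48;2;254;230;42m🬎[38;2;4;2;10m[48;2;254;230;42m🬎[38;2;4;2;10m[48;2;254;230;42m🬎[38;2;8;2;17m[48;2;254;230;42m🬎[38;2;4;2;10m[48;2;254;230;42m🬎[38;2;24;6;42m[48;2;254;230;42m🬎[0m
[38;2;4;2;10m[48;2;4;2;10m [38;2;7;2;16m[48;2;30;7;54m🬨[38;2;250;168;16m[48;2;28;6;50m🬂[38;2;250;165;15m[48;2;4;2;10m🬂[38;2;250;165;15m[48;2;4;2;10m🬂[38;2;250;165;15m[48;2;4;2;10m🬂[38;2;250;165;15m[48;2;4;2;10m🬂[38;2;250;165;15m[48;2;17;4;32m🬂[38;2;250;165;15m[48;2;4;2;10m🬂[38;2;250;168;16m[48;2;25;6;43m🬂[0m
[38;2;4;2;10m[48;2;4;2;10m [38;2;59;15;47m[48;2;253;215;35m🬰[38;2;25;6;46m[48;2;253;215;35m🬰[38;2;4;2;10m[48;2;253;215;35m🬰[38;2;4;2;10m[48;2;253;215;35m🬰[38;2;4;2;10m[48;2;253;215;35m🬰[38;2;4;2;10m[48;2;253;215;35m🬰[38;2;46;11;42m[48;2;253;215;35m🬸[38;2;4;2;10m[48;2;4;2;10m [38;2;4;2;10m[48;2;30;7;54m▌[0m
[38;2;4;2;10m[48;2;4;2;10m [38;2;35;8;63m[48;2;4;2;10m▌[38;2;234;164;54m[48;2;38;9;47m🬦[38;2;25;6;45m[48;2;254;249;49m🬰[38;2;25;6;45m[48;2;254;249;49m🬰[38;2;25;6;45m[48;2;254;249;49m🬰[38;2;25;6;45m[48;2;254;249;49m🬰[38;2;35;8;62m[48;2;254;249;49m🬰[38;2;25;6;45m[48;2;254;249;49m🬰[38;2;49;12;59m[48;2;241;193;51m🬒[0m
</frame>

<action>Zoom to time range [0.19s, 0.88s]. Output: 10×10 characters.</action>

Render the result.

<frame>
[38;2;8;2;17m[48;2;17;4;32m▌[38;2;6;2;14m[48;2;4;2;10m▌[38;2;4;2;10m[48;2;4;2;10m [38;2;4;2;10m[48;2;4;2;10m [38;2;4;2;10m[48;2;4;2;10m [38;2;4;2;10m[48;2;4;2;10m [38;2;4;2;10m[48;2;4;2;10m [38;2;4;2;10m[48;2;4;2;10m [38;2;4;2;10m[48;2;8;2;17m▌[38;2;4;2;10m[48;2;4;2;10m [0m
[38;2;9;3;18m[48;2;19;5;35m▌[38;2;6;2;14m[48;2;4;2;10m▌[38;2;4;2;10m[48;2;4;2;10m [38;2;4;2;10m[48;2;4;2;10m [38;2;4;2;10m[48;2;4;2;10m [38;2;4;2;10m[48;2;4;2;10m [38;2;4;2;10m[48;2;4;2;10m [38;2;4;2;10m[48;2;4;2;10m [38;2;4;2;10m[48;2;8;3;18m▌[38;2;4;2;10m[48;2;4;2;10m [0m
[38;2;10;3;21m[48;2;23;5;41m▌[38;2;4;2;10m[48;2;6;2;14m▐[38;2;4;2;10m[48;2;4;2;10m [38;2;4;2;10m[48;2;4;2;10m [38;2;4;2;10m[48;2;4;2;10m [38;2;4;2;10m[48;2;4;2;10m [38;2;4;2;10m[48;2;4;2;10m [38;2;4;2;10m[48;2;4;2;10m [38;2;4;2;10m[48;2;9;3;19m▌[38;2;4;2;10m[48;2;4;2;10m [0m
[38;2;14;3;27m[48;2;32;7;57m▌[38;2;4;2;10m[48;2;7;2;15m▐[38;2;4;2;10m[48;2;4;2;10m [38;2;4;2;10m[48;2;4;2;10m [38;2;4;2;10m[48;2;4;2;10m [38;2;4;2;10m[48;2;4;2;10m [38;2;4;2;10m[48;2;4;2;10m [38;2;4;2;10m[48;2;4;2;10m [38;2;4;2;10m[48;2;10;3;21m▌[38;2;4;2;10m[48;2;4;2;10m [0m
[38;2;51;11;71m[48;2;254;230;42m🬝[38;2;5;2;13m[48;2;254;230;42m🬎[38;2;4;2;10m[48;2;254;230;42m🬎[38;2;4;2;10m[48;2;254;230;42m🬎[38;2;4;2;10m[48;2;254;230;42m🬎[38;2;4;2;10m[48;2;254;230;42m🬎[38;2;4;2;10m[48;2;254;230;42m🬎[38;2;4;2;10m[48;2;254;230;42m🬎[38;2;8;2;17m[48;2;254;230;42m🬎[38;2;4;2;10m[48;2;254;230;42m🬎[0m
[38;2;251;172;18m[48;2;50;11;71m🬁[38;2;250;165;15m[48;2;6;2;15m🬂[38;2;250;165;15m[48;2;4;2;10m🬂[38;2;250;165;15m[48;2;4;2;10m🬂[38;2;250;165;15m[48;2;4;2;10m🬂[38;2;250;165;15m[48;2;4;2;10m🬂[38;2;250;165;15m[48;2;4;2;10m🬂[38;2;250;165;15m[48;2;4;2;10m🬂[38;2;250;165;15m[48;2;11;3;22m🬂[38;2;250;165;15m[48;2;4;2;10m🬂[0m
[38;2;32;7;57m[48;2;14;3;27m▐[38;2;4;2;10m[48;2;13;3;25m▐[38;2;4;2;10m[48;2;4;2;10m [38;2;4;2;10m[48;2;4;2;10m [38;2;4;2;10m[48;2;4;2;10m [38;2;4;2;10m[48;2;4;2;10m [38;2;4;2;10m[48;2;4;2;10m [38;2;4;2;10m[48;2;4;2;10m [38;2;4;2;10m[48;2;34;8;60m▌[38;2;4;2;10m[48;2;4;2;10m [0m
[38;2;253;215;35m[48;2;16;4;31m🬋[38;2;13;3;25m[48;2;253;215;35m🬰[38;2;4;2;11m[48;2;253;215;35m🬰[38;2;4;2;11m[48;2;253;215;35m🬰[38;2;4;2;11m[48;2;253;215;35m🬰[38;2;4;2;11m[48;2;253;215;35m🬰[38;2;4;2;11m[48;2;253;215;35m🬰[38;2;4;2;11m[48;2;253;215;35m🬰[38;2;69;18;47m[48;2;253;214;35m🬰[38;2;4;2;10m[48;2;4;2;10m [0m
[38;2;19;5;35m[48;2;9;3;18m▐[38;2;22;5;41m[48;2;156;40;82m🬬[38;2;4;2;11m[48;2;23;6;42m🬎[38;2;4;2;11m[48;2;23;6;42m🬎[38;2;4;2;11m[48;2;23;6;42m🬎[38;2;4;2;11m[48;2;23;6;42m🬎[38;2;4;2;11m[48;2;23;6;42m🬎[38;2;4;2;11m[48;2;23;6;42m🬎[38;2;10;3;21m[48;2;42;9;74m▌[38;2;4;2;11m[48;2;23;6;42m🬎[0m
[38;2;17;4;32m[48;2;8;2;17m▐[38;2;238;173;47m[48;2;83;21;50m🬎[38;2;229;156;60m[48;2;9;3;18m🬎[38;2;229;156;60m[48;2;9;3;18m🬎[38;2;229;156;60m[48;2;9;3;18m🬎[38;2;229;156;60m[48;2;9;3;18m🬎[38;2;229;156;60m[48;2;9;3;18m🬎[38;2;229;156;60m[48;2;9;3;18m🬎[38;2;230;158;59m[48;2;19;5;35m🬎[38;2;229;156;60m[48;2;9;3;18m🬎[0m
</frame>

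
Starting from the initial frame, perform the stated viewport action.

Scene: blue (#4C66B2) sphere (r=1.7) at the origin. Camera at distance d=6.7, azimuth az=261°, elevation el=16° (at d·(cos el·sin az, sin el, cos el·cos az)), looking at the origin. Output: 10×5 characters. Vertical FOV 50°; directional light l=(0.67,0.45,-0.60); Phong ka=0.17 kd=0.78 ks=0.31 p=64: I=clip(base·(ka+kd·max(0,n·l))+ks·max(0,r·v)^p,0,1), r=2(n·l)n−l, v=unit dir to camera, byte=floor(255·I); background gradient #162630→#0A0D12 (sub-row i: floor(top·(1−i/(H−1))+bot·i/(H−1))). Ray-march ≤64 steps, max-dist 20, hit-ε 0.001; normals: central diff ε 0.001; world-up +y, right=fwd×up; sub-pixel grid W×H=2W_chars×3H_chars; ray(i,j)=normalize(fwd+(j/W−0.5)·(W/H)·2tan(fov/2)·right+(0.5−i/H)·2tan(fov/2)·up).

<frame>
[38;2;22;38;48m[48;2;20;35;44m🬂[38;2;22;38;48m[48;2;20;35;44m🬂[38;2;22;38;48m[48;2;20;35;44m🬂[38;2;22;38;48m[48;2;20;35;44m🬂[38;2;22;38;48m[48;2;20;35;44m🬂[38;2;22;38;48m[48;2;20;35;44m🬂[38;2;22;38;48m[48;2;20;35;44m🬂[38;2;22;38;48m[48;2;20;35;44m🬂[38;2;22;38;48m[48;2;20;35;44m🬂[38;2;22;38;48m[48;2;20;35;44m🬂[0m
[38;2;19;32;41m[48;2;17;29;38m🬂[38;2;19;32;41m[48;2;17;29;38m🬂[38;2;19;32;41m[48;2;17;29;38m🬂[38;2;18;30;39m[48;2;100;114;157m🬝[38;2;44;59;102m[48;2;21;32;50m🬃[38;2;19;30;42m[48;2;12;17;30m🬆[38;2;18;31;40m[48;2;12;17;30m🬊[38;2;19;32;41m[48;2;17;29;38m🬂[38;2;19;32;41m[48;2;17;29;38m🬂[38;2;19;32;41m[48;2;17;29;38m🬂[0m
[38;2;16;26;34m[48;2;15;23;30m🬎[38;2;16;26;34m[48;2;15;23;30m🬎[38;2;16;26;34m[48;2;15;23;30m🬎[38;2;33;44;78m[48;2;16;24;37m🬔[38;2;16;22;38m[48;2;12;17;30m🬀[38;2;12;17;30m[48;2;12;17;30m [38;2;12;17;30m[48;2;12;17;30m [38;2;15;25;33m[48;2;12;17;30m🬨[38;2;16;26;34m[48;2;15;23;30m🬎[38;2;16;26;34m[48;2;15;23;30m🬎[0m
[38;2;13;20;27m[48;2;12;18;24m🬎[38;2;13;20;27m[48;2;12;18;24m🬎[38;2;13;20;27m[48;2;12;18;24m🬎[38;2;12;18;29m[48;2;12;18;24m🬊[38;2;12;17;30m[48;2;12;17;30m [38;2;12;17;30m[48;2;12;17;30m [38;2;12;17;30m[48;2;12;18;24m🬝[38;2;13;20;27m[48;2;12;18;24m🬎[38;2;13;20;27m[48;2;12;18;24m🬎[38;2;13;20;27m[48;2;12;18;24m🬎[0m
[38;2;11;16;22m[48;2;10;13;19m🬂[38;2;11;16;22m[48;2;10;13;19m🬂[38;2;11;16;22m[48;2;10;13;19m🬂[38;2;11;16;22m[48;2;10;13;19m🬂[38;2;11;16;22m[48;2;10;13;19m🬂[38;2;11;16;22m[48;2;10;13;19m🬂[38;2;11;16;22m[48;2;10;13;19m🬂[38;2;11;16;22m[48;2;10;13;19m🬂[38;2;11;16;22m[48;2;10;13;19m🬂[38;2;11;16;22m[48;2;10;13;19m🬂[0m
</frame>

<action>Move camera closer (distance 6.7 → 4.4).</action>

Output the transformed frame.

<frame>
[38;2;22;38;48m[48;2;20;35;44m🬂[38;2;22;38;48m[48;2;20;35;44m🬂[38;2;22;38;48m[48;2;20;35;44m🬂[38;2;21;36;45m[48;2;37;48;83m🬝[38;2;32;44;76m[48;2;21;34;49m🬇[38;2;23;35;52m[48;2;13;18;32m🬎[38;2;21;37;46m[48;2;12;17;30m🬎[38;2;22;38;48m[48;2;20;35;44m🬂[38;2;22;38;48m[48;2;20;35;44m🬂[38;2;22;38;48m[48;2;20;35;44m🬂[0m
[38;2;19;32;41m[48;2;17;29;38m🬂[38;2;19;32;41m[48;2;17;29;38m🬂[38;2;31;43;71m[48;2;120;132;166m🬴[38;2;83;94;126m[48;2;19;25;45m🬀[38;2;17;23;41m[48;2;12;17;30m🬀[38;2;12;17;30m[48;2;12;17;30m [38;2;12;17;30m[48;2;12;17;30m [38;2;12;17;30m[48;2;12;17;30m [38;2;18;30;39m[48;2;12;17;30m🬬[38;2;19;32;41m[48;2;17;29;38m🬂[0m
[38;2;16;26;34m[48;2;15;23;30m🬎[38;2;16;26;34m[48;2;15;23;30m🬎[38;2;28;38;67m[48;2;17;23;42m🬄[38;2;13;18;31m[48;2;12;17;30m🬀[38;2;12;17;30m[48;2;12;17;30m [38;2;12;17;30m[48;2;12;17;30m [38;2;12;17;30m[48;2;12;17;30m [38;2;12;17;30m[48;2;12;17;30m [38;2;12;17;30m[48;2;15;25;32m▌[38;2;16;26;34m[48;2;15;23;30m🬎[0m
[38;2;13;20;27m[48;2;12;18;24m🬎[38;2;13;20;27m[48;2;12;18;24m🬎[38;2;18;24;43m[48;2;12;17;28m🬄[38;2;12;17;30m[48;2;12;17;30m [38;2;12;17;30m[48;2;12;17;30m [38;2;12;17;30m[48;2;12;17;30m [38;2;12;17;30m[48;2;12;17;30m [38;2;12;17;30m[48;2;12;17;30m [38;2;12;18;29m[48;2;12;18;24m🬆[38;2;13;20;27m[48;2;12;18;24m🬎[0m
[38;2;11;16;22m[48;2;10;13;19m🬂[38;2;11;16;22m[48;2;10;13;19m🬂[38;2;12;17;30m[48;2;10;14;19m🬁[38;2;12;17;30m[48;2;10;13;18m🬊[38;2;12;17;30m[48;2;10;13;18m🬬[38;2;12;17;30m[48;2;12;17;30m [38;2;12;17;30m[48;2;10;13;18m🬎[38;2;12;17;30m[48;2;10;13;19m🬂[38;2;11;16;22m[48;2;10;13;19m🬂[38;2;11;16;22m[48;2;10;13;19m🬂[0m
</frame>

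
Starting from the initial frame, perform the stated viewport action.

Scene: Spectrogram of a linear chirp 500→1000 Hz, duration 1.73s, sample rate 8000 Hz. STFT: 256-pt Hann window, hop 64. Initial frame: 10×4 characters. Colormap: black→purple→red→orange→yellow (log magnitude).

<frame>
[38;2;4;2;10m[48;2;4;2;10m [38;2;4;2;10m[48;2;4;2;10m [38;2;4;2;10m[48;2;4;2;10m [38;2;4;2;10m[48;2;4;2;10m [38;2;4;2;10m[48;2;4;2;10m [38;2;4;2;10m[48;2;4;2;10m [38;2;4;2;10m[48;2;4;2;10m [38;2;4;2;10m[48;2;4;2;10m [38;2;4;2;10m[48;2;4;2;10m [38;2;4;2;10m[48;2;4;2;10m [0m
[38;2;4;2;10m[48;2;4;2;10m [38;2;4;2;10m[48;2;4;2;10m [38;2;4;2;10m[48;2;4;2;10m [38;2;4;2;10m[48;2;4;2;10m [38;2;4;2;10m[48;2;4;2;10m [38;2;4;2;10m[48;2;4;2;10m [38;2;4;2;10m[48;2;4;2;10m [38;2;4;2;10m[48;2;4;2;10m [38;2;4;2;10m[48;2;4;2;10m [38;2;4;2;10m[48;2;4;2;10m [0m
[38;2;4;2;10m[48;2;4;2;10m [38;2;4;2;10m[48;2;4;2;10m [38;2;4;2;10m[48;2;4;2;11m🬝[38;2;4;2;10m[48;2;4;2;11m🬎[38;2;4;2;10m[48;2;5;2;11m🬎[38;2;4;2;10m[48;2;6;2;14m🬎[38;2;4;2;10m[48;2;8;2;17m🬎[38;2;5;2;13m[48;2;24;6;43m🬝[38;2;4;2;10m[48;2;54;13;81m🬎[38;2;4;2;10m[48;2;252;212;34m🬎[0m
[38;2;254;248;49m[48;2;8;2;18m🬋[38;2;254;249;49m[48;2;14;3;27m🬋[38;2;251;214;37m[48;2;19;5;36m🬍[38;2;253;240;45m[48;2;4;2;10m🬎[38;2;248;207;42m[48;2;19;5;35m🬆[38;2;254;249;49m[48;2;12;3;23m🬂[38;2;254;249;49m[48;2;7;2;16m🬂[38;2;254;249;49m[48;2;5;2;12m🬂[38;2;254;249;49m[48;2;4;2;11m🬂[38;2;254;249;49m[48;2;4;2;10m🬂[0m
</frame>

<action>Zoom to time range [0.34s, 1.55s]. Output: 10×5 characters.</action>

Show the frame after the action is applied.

<frame>
[38;2;4;2;10m[48;2;4;2;10m [38;2;4;2;10m[48;2;4;2;10m [38;2;4;2;10m[48;2;4;2;10m [38;2;4;2;10m[48;2;4;2;10m [38;2;4;2;10m[48;2;4;2;10m [38;2;4;2;10m[48;2;4;2;10m [38;2;4;2;10m[48;2;4;2;10m [38;2;4;2;10m[48;2;4;2;10m [38;2;4;2;10m[48;2;4;2;10m [38;2;4;2;10m[48;2;4;2;10m [0m
[38;2;4;2;10m[48;2;4;2;10m [38;2;4;2;10m[48;2;4;2;10m [38;2;4;2;10m[48;2;4;2;10m [38;2;4;2;10m[48;2;4;2;10m [38;2;4;2;10m[48;2;4;2;10m [38;2;4;2;10m[48;2;4;2;10m [38;2;4;2;10m[48;2;4;2;10m [38;2;4;2;10m[48;2;4;2;10m [38;2;4;2;10m[48;2;4;2;10m [38;2;4;2;10m[48;2;4;2;10m [0m
[38;2;4;2;10m[48;2;4;2;10m [38;2;4;2;10m[48;2;4;2;10m [38;2;4;2;10m[48;2;4;2;10m [38;2;4;2;10m[48;2;4;2;10m [38;2;4;2;10m[48;2;4;2;10m [38;2;4;2;10m[48;2;4;2;10m [38;2;4;2;10m[48;2;4;2;10m [38;2;4;2;10m[48;2;4;2;10m [38;2;4;2;10m[48;2;4;2;10m [38;2;4;2;10m[48;2;4;2;10m [0m
[38;2;4;2;10m[48;2;7;2;15m🬎[38;2;4;2;10m[48;2;10;3;21m🬎[38;2;4;2;10m[48;2;18;4;33m🬎[38;2;7;2;16m[48;2;48;11;83m🬝[38;2;13;3;25m[48;2;234;120;32m🬝[38;2;4;2;10m[48;2;253;224;39m🬎[38;2;4;2;10m[48;2;254;247;48m🬎[38;2;4;2;11m[48;2;254;249;49m🬎[38;2;5;2;12m[48;2;254;249;49m🬎[38;2;6;2;14m[48;2;254;249;49m🬎[0m
[38;2;254;247;48m[48;2;21;5;39m🬂[38;2;254;249;49m[48;2;11;3;22m🬂[38;2;254;249;49m[48;2;7;2;16m🬂[38;2;254;249;49m[48;2;6;2;13m🬂[38;2;254;248;49m[48;2;5;2;12m🬂[38;2;254;248;48m[48;2;4;2;11m🬂[38;2;246;171;28m[48;2;4;2;10m🬂[38;2;68;16;86m[48;2;4;2;10m🬂[38;2;23;6;43m[48;2;4;2;10m🬂[38;2;13;3;25m[48;2;4;2;10m🬂[0m
</frame>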